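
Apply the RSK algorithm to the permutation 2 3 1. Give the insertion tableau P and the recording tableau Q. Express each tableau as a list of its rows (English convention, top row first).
P = [[1, 3], [2]], Q = [[1, 2], [3]]

Insert each entry of the permutation into P by Schensted row insertion, recording in Q the position of each new cell.

Insert 2: appended to row 1. P = [[2]], Q = [[1]].
Insert 3: appended to row 1. P = [[2, 3]], Q = [[1, 2]].
Insert 1: 1 bumps 2 from row 1; 2 starts row 2. P = [[1, 3], [2]], Q = [[1, 2], [3]].

So P = [[1, 3], [2]], Q = [[1, 2], [3]].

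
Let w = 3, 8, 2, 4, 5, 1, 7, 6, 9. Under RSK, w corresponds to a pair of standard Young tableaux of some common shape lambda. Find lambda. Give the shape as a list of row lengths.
Row-insert each entry into an empty tableau.

After inserting 3: P = [[3]].
After inserting 8: P = [[3, 8]].
After inserting 2: P = [[2, 8], [3]].
After inserting 4: P = [[2, 4], [3, 8]].
After inserting 5: P = [[2, 4, 5], [3, 8]].
After inserting 1: P = [[1, 4, 5], [2, 8], [3]].
After inserting 7: P = [[1, 4, 5, 7], [2, 8], [3]].
After inserting 6: P = [[1, 4, 5, 6], [2, 7], [3, 8]].
After inserting 9: P = [[1, 4, 5, 6, 9], [2, 7], [3, 8]].

The final insertion tableau P = [[1, 4, 5, 6, 9], [2, 7], [3, 8]] has shape [5, 2, 2].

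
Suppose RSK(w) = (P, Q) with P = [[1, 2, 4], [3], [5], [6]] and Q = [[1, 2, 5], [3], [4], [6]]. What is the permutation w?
Reverse RSK: for i = n, n-1, ..., 1, locate i in Q, remove the corresponding corner cell from P, and reverse-bump its entry up through P; the value ejected from row 1 is w(i).

So w = 1 6 5 3 4 2.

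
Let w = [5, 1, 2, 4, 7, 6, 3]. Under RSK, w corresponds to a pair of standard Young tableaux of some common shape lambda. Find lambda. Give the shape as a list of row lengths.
[4, 2, 1]

Row-insert each entry into an empty tableau.

After inserting 5: P = [[5]].
After inserting 1: P = [[1], [5]].
After inserting 2: P = [[1, 2], [5]].
After inserting 4: P = [[1, 2, 4], [5]].
After inserting 7: P = [[1, 2, 4, 7], [5]].
After inserting 6: P = [[1, 2, 4, 6], [5, 7]].
After inserting 3: P = [[1, 2, 3, 6], [4, 7], [5]].

The final insertion tableau P = [[1, 2, 3, 6], [4, 7], [5]] has shape [4, 2, 1].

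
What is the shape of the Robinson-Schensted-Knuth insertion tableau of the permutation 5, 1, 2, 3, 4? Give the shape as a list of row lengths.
Row-insert each entry into an empty tableau.

After inserting 5: P = [[5]].
After inserting 1: P = [[1], [5]].
After inserting 2: P = [[1, 2], [5]].
After inserting 3: P = [[1, 2, 3], [5]].
After inserting 4: P = [[1, 2, 3, 4], [5]].

The final insertion tableau P = [[1, 2, 3, 4], [5]] has shape [4, 1].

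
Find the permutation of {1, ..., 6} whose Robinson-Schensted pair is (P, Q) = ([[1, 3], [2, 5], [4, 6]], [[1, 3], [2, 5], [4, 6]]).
4 2 6 1 5 3

Reverse the RSK construction: for i from n down to 1, find the cell of Q containing i, remove the entry at that cell from P, and reverse-bump it up through P; the value ejected from row 1 is w(i).

Step i=6: Q has 6 at row 3, column 2; remove 6 from row 3 of P and reverse-bump: 6 enters row 2 and ejects 5; 5 enters row 1 and ejects 3. So w(6) = 3. P is now [[1, 5], [2, 6], [4]].
Step i=5: Q has 5 at row 2, column 2; remove 6 from row 2 of P and reverse-bump: 6 enters row 1 and ejects 5. So w(5) = 5. P is now [[1, 6], [2], [4]].
Step i=4: Q has 4 at row 3, column 1; remove 4 from row 3 of P and reverse-bump: 4 enters row 2 and ejects 2; 2 enters row 1 and ejects 1. So w(4) = 1. P is now [[2, 6], [4]].
Step i=3: Q has 3 at row 1, column 2; remove that cell from P, ejecting 6. So w(3) = 6. P is now [[2], [4]].
Step i=2: Q has 2 at row 2, column 1; remove 4 from row 2 of P and reverse-bump: 4 enters row 1 and ejects 2. So w(2) = 2. P is now [[4]].
Step i=1: Q has 1 at row 1, column 1; remove that cell from P, ejecting 4. So w(1) = 4. P is now [].

So w = 4 2 6 1 5 3.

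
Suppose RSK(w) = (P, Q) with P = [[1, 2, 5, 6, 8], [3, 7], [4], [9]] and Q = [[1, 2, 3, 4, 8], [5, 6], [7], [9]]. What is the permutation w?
Reverse the RSK construction: for i from n down to 1, find the cell of Q containing i, remove the entry at that cell from P, and reverse-bump it up through P; the value ejected from row 1 is w(i).

Step i=9: Q has 9 at row 4, column 1; remove 9 from row 4 of P and reverse-bump: 9 enters row 3 and ejects 4; 4 enters row 2 and ejects 3; 3 enters row 1 and ejects 2. So w(9) = 2. P is now [[1, 3, 5, 6, 8], [4, 7], [9]].
Step i=8: Q has 8 at row 1, column 5; remove that cell from P, ejecting 8. So w(8) = 8. P is now [[1, 3, 5, 6], [4, 7], [9]].
Step i=7: Q has 7 at row 3, column 1; remove 9 from row 3 of P and reverse-bump: 9 enters row 2 and ejects 7; 7 enters row 1 and ejects 6. So w(7) = 6. P is now [[1, 3, 5, 7], [4, 9]].
Step i=6: Q has 6 at row 2, column 2; remove 9 from row 2 of P and reverse-bump: 9 enters row 1 and ejects 7. So w(6) = 7. P is now [[1, 3, 5, 9], [4]].
Step i=5: Q has 5 at row 2, column 1; remove 4 from row 2 of P and reverse-bump: 4 enters row 1 and ejects 3. So w(5) = 3. P is now [[1, 4, 5, 9]].
Step i=4: Q has 4 at row 1, column 4; remove that cell from P, ejecting 9. So w(4) = 9. P is now [[1, 4, 5]].
Step i=3: Q has 3 at row 1, column 3; remove that cell from P, ejecting 5. So w(3) = 5. P is now [[1, 4]].
Step i=2: Q has 2 at row 1, column 2; remove that cell from P, ejecting 4. So w(2) = 4. P is now [[1]].
Step i=1: Q has 1 at row 1, column 1; remove that cell from P, ejecting 1. So w(1) = 1. P is now [].

So w = 1 4 5 9 3 7 6 8 2.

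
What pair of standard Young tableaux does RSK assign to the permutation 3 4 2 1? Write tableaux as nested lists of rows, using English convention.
P = [[1, 4], [2], [3]], Q = [[1, 2], [3], [4]]

Insert each entry of the permutation into P by Schensted row insertion, recording in Q the position of each new cell.

After inserting 3: P = [[3]].
After inserting 4: P = [[3, 4]].
After inserting 2: P = [[2, 4], [3]].
After inserting 1: P = [[1, 4], [2], [3]].

So P = [[1, 4], [2], [3]], Q = [[1, 2], [3], [4]].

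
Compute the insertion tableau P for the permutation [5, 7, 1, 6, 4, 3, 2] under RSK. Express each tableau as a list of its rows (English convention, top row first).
P = [[1, 2], [3, 6], [4], [5], [7]]

Insert 5: appended to row 1. P = [[5]].
Insert 7: appended to row 1. P = [[5, 7]].
Insert 1: 1 bumps 5 from row 1; 5 starts row 2. P = [[1, 7], [5]].
Insert 6: 6 bumps 7 from row 1; 7 appends to row 2. P = [[1, 6], [5, 7]].
Insert 4: 4 bumps 6 from row 1; 6 bumps 7 from row 2; 7 starts row 3. P = [[1, 4], [5, 6], [7]].
Insert 3: 3 bumps 4 from row 1; 4 bumps 5 from row 2; 5 bumps 7 from row 3; 7 starts row 4. P = [[1, 3], [4, 6], [5], [7]].
Insert 2: 2 bumps 3 from row 1; 3 bumps 4 from row 2; 4 bumps 5 from row 3; 5 bumps 7 from row 4; 7 starts row 5. P = [[1, 2], [3, 6], [4], [5], [7]].

So P = [[1, 2], [3, 6], [4], [5], [7]].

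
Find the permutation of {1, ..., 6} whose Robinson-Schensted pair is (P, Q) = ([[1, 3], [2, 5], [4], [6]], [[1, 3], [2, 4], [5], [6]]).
4 2 6 5 3 1

Reverse the RSK construction: for i from n down to 1, find the cell of Q containing i, remove the entry at that cell from P, and reverse-bump it up through P; the value ejected from row 1 is w(i).

Step i=6: Q has 6 at row 4, column 1; remove 6 from row 4 of P and reverse-bump: 6 enters row 3 and ejects 4; 4 enters row 2 and ejects 2; 2 enters row 1 and ejects 1. So w(6) = 1. P is now [[2, 3], [4, 5], [6]].
Step i=5: Q has 5 at row 3, column 1; remove 6 from row 3 of P and reverse-bump: 6 enters row 2 and ejects 5; 5 enters row 1 and ejects 3. So w(5) = 3. P is now [[2, 5], [4, 6]].
Step i=4: Q has 4 at row 2, column 2; remove 6 from row 2 of P and reverse-bump: 6 enters row 1 and ejects 5. So w(4) = 5. P is now [[2, 6], [4]].
Step i=3: Q has 3 at row 1, column 2; remove that cell from P, ejecting 6. So w(3) = 6. P is now [[2], [4]].
Step i=2: Q has 2 at row 2, column 1; remove 4 from row 2 of P and reverse-bump: 4 enters row 1 and ejects 2. So w(2) = 2. P is now [[4]].
Step i=1: Q has 1 at row 1, column 1; remove that cell from P, ejecting 4. So w(1) = 4. P is now [].

So w = 4 2 6 5 3 1.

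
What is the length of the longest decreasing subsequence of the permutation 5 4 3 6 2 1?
5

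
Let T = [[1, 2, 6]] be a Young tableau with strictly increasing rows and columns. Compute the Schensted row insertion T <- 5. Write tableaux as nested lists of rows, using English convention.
[[1, 2, 5], [6]]

In row 1, 5 replaces 6 (the leftmost entry greater than 5); 6 is bumped to row 2. 6 starts a new row 2. The new tableau is [[1, 2, 5], [6]].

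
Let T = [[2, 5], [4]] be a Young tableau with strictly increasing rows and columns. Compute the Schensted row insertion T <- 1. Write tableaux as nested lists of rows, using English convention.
[[1, 5], [2], [4]]

In row 1, 1 replaces 2 (the leftmost entry greater than 1); 2 is bumped to row 2. In row 2, 2 replaces 4 (the leftmost entry greater than 2); 4 is bumped to row 3. 4 starts a new row 3. The new tableau is [[1, 5], [2], [4]].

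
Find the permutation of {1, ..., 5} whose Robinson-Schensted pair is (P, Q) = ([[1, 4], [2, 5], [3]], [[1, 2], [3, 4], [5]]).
3 5 2 4 1

Reverse RSK: for i = n, n-1, ..., 1, locate i in Q, remove the corresponding corner cell from P, and reverse-bump its entry up through P; the value ejected from row 1 is w(i).

So w = 3 5 2 4 1.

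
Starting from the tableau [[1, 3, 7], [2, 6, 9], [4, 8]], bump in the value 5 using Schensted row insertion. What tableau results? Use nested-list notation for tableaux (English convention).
[[1, 3, 5], [2, 6, 7], [4, 8, 9]]

In row 1, 5 replaces 7 (the leftmost entry greater than 5); 7 is bumped to row 2. In row 2, 7 replaces 9 (the leftmost entry greater than 7); 9 is bumped to row 3. 9 is appended to row 3. The new tableau is [[1, 3, 5], [2, 6, 7], [4, 8, 9]].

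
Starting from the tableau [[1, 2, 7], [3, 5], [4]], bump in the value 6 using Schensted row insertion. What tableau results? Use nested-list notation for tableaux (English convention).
In row 1, 6 replaces 7 (the leftmost entry greater than 6); 7 is bumped to row 2. 7 is appended to row 2. The new tableau is [[1, 2, 6], [3, 5, 7], [4]].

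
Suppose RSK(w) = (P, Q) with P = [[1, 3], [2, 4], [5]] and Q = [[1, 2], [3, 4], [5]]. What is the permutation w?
2 5 1 4 3

Reverse the RSK construction: for i from n down to 1, find the cell of Q containing i, remove the entry at that cell from P, and reverse-bump it up through P; the value ejected from row 1 is w(i).

Step i=5: Q has 5 at row 3, column 1; remove 5 from row 3 of P and reverse-bump: 5 enters row 2 and ejects 4; 4 enters row 1 and ejects 3. So w(5) = 3. P is now [[1, 4], [2, 5]].
Step i=4: Q has 4 at row 2, column 2; remove 5 from row 2 of P and reverse-bump: 5 enters row 1 and ejects 4. So w(4) = 4. P is now [[1, 5], [2]].
Step i=3: Q has 3 at row 2, column 1; remove 2 from row 2 of P and reverse-bump: 2 enters row 1 and ejects 1. So w(3) = 1. P is now [[2, 5]].
Step i=2: Q has 2 at row 1, column 2; remove that cell from P, ejecting 5. So w(2) = 5. P is now [[2]].
Step i=1: Q has 1 at row 1, column 1; remove that cell from P, ejecting 2. So w(1) = 2. P is now [].

So w = 2 5 1 4 3.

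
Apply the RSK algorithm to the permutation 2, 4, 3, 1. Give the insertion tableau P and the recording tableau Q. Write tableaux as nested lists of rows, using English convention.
P = [[1, 3], [2], [4]], Q = [[1, 2], [3], [4]]

Insert each entry of the permutation into P by Schensted row insertion, recording in Q the position of each new cell.

Insert 2: appended to row 1. P = [[2]].
Insert 4: appended to row 1. P = [[2, 4]].
Insert 3: 3 bumps 4 from row 1; 4 starts row 2. P = [[2, 3], [4]].
Insert 1: 1 bumps 2 from row 1; 2 bumps 4 from row 2; 4 starts row 3. P = [[1, 3], [2], [4]].

So P = [[1, 3], [2], [4]], Q = [[1, 2], [3], [4]].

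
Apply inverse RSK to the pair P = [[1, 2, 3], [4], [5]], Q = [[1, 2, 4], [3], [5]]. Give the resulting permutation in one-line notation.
1 5 2 4 3

Reverse the RSK construction: for i from n down to 1, find the cell of Q containing i, remove the entry at that cell from P, and reverse-bump it up through P; the value ejected from row 1 is w(i).

Step i=5: Q has 5 at row 3, column 1; remove 5 from row 3 of P and reverse-bump: 5 enters row 2 and ejects 4; 4 enters row 1 and ejects 3. So w(5) = 3. P is now [[1, 2, 4], [5]].
Step i=4: Q has 4 at row 1, column 3; remove that cell from P, ejecting 4. So w(4) = 4. P is now [[1, 2], [5]].
Step i=3: Q has 3 at row 2, column 1; remove 5 from row 2 of P and reverse-bump: 5 enters row 1 and ejects 2. So w(3) = 2. P is now [[1, 5]].
Step i=2: Q has 2 at row 1, column 2; remove that cell from P, ejecting 5. So w(2) = 5. P is now [[1]].
Step i=1: Q has 1 at row 1, column 1; remove that cell from P, ejecting 1. So w(1) = 1. P is now [].

So w = 1 5 2 4 3.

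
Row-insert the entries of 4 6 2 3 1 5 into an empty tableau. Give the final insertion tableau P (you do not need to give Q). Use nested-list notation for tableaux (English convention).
P = [[1, 3, 5], [2, 6], [4]]

After inserting 4: P = [[4]].
After inserting 6: P = [[4, 6]].
After inserting 2: P = [[2, 6], [4]].
After inserting 3: P = [[2, 3], [4, 6]].
After inserting 1: P = [[1, 3], [2, 6], [4]].
After inserting 5: P = [[1, 3, 5], [2, 6], [4]].

So P = [[1, 3, 5], [2, 6], [4]].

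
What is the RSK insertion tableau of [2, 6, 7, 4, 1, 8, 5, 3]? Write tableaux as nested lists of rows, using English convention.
P = [[1, 3, 5, 8], [2, 4], [6, 7]]

Insert 2: appended to row 1. P = [[2]].
Insert 6: appended to row 1. P = [[2, 6]].
Insert 7: appended to row 1. P = [[2, 6, 7]].
Insert 4: 4 bumps 6 from row 1; 6 starts row 2. P = [[2, 4, 7], [6]].
Insert 1: 1 bumps 2 from row 1; 2 bumps 6 from row 2; 6 starts row 3. P = [[1, 4, 7], [2], [6]].
Insert 8: appended to row 1. P = [[1, 4, 7, 8], [2], [6]].
Insert 5: 5 bumps 7 from row 1; 7 appends to row 2. P = [[1, 4, 5, 8], [2, 7], [6]].
Insert 3: 3 bumps 4 from row 1; 4 bumps 7 from row 2; 7 appends to row 3. P = [[1, 3, 5, 8], [2, 4], [6, 7]].

So P = [[1, 3, 5, 8], [2, 4], [6, 7]].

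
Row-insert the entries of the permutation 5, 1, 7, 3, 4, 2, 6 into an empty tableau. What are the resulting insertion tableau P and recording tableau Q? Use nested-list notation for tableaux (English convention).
Insert each entry of the permutation into P by Schensted row insertion, recording in Q the position of each new cell.

Insert 5: appended to row 1. P = [[5]].
Insert 1: 1 bumps 5 from row 1; 5 starts row 2. P = [[1], [5]].
Insert 7: appended to row 1. P = [[1, 7], [5]].
Insert 3: 3 bumps 7 from row 1; 7 appends to row 2. P = [[1, 3], [5, 7]].
Insert 4: appended to row 1. P = [[1, 3, 4], [5, 7]].
Insert 2: 2 bumps 3 from row 1; 3 bumps 5 from row 2; 5 starts row 3. P = [[1, 2, 4], [3, 7], [5]].
Insert 6: appended to row 1. P = [[1, 2, 4, 6], [3, 7], [5]].

So P = [[1, 2, 4, 6], [3, 7], [5]], Q = [[1, 3, 5, 7], [2, 4], [6]].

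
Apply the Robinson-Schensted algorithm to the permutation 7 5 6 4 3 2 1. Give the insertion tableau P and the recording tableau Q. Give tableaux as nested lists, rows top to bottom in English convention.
P = [[1, 6], [2], [3], [4], [5], [7]], Q = [[1, 3], [2], [4], [5], [6], [7]]

Insert each entry of the permutation into P by Schensted row insertion, recording in Q the position of each new cell.

After inserting 7: P = [[7]].
After inserting 5: P = [[5], [7]].
After inserting 6: P = [[5, 6], [7]].
After inserting 4: P = [[4, 6], [5], [7]].
After inserting 3: P = [[3, 6], [4], [5], [7]].
After inserting 2: P = [[2, 6], [3], [4], [5], [7]].
After inserting 1: P = [[1, 6], [2], [3], [4], [5], [7]].

So P = [[1, 6], [2], [3], [4], [5], [7]], Q = [[1, 3], [2], [4], [5], [6], [7]].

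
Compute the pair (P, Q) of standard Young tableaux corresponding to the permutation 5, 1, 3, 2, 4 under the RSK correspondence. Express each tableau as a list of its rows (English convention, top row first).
Insert each entry of the permutation into P by Schensted row insertion, recording in Q the position of each new cell.

Insert 5: appended to row 1. P = [[5]].
Insert 1: 1 bumps 5 from row 1; 5 starts row 2. P = [[1], [5]].
Insert 3: appended to row 1. P = [[1, 3], [5]].
Insert 2: 2 bumps 3 from row 1; 3 bumps 5 from row 2; 5 starts row 3. P = [[1, 2], [3], [5]].
Insert 4: appended to row 1. P = [[1, 2, 4], [3], [5]].

So P = [[1, 2, 4], [3], [5]], Q = [[1, 3, 5], [2], [4]].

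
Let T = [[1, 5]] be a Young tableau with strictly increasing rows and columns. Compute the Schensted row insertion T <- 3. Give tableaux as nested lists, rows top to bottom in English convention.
In row 1, 3 replaces 5 (the leftmost entry greater than 3); 5 is bumped to row 2. 5 starts a new row 2. The new tableau is [[1, 3], [5]].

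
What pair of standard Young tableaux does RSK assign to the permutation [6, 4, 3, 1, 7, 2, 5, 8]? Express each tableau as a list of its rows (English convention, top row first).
P = [[1, 2, 5, 8], [3, 7], [4], [6]], Q = [[1, 5, 7, 8], [2, 6], [3], [4]]

Insert each entry of the permutation into P by Schensted row insertion, recording in Q the position of each new cell.

Insert 6: appended to row 1. P = [[6]], Q = [[1]].
Insert 4: 4 bumps 6 from row 1; 6 starts row 2. P = [[4], [6]], Q = [[1], [2]].
Insert 3: 3 bumps 4 from row 1; 4 bumps 6 from row 2; 6 starts row 3. P = [[3], [4], [6]], Q = [[1], [2], [3]].
Insert 1: 1 bumps 3 from row 1; 3 bumps 4 from row 2; 4 bumps 6 from row 3; 6 starts row 4. P = [[1], [3], [4], [6]], Q = [[1], [2], [3], [4]].
Insert 7: appended to row 1. P = [[1, 7], [3], [4], [6]], Q = [[1, 5], [2], [3], [4]].
Insert 2: 2 bumps 7 from row 1; 7 appends to row 2. P = [[1, 2], [3, 7], [4], [6]], Q = [[1, 5], [2, 6], [3], [4]].
Insert 5: appended to row 1. P = [[1, 2, 5], [3, 7], [4], [6]], Q = [[1, 5, 7], [2, 6], [3], [4]].
Insert 8: appended to row 1. P = [[1, 2, 5, 8], [3, 7], [4], [6]], Q = [[1, 5, 7, 8], [2, 6], [3], [4]].

So P = [[1, 2, 5, 8], [3, 7], [4], [6]], Q = [[1, 5, 7, 8], [2, 6], [3], [4]].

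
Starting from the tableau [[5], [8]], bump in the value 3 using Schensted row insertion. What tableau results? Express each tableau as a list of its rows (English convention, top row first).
[[3], [5], [8]]

In row 1, 3 replaces 5 (the leftmost entry greater than 3); 5 is bumped to row 2. In row 2, 5 replaces 8 (the leftmost entry greater than 5); 8 is bumped to row 3. 8 starts a new row 3. The new tableau is [[3], [5], [8]].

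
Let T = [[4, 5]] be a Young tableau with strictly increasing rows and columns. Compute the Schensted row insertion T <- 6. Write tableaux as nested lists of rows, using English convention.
6 is larger than every entry of row 1, so it is appended to row 1. The new tableau is [[4, 5, 6]].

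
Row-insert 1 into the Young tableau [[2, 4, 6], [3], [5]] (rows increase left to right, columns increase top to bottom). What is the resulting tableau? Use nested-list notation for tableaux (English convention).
[[1, 4, 6], [2], [3], [5]]

In row 1, 1 replaces 2 (the leftmost entry greater than 1); 2 is bumped to row 2. In row 2, 2 replaces 3 (the leftmost entry greater than 2); 3 is bumped to row 3. In row 3, 3 replaces 5 (the leftmost entry greater than 3); 5 is bumped to row 4. 5 starts a new row 4. The new tableau is [[1, 4, 6], [2], [3], [5]].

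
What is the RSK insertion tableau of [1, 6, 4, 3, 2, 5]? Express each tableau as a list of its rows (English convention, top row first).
P = [[1, 2, 5], [3], [4], [6]]

Insert 1: appended to row 1. P = [[1]].
Insert 6: appended to row 1. P = [[1, 6]].
Insert 4: 4 bumps 6 from row 1; 6 starts row 2. P = [[1, 4], [6]].
Insert 3: 3 bumps 4 from row 1; 4 bumps 6 from row 2; 6 starts row 3. P = [[1, 3], [4], [6]].
Insert 2: 2 bumps 3 from row 1; 3 bumps 4 from row 2; 4 bumps 6 from row 3; 6 starts row 4. P = [[1, 2], [3], [4], [6]].
Insert 5: appended to row 1. P = [[1, 2, 5], [3], [4], [6]].

So P = [[1, 2, 5], [3], [4], [6]].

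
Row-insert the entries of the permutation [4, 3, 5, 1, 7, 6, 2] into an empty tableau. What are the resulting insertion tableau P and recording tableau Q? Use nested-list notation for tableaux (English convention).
P = [[1, 2, 6], [3, 5], [4, 7]], Q = [[1, 3, 5], [2, 6], [4, 7]]

Insert each entry of the permutation into P by Schensted row insertion, recording in Q the position of each new cell.

Insert 4: appended to row 1. P = [[4]].
Insert 3: 3 bumps 4 from row 1; 4 starts row 2. P = [[3], [4]].
Insert 5: appended to row 1. P = [[3, 5], [4]].
Insert 1: 1 bumps 3 from row 1; 3 bumps 4 from row 2; 4 starts row 3. P = [[1, 5], [3], [4]].
Insert 7: appended to row 1. P = [[1, 5, 7], [3], [4]].
Insert 6: 6 bumps 7 from row 1; 7 appends to row 2. P = [[1, 5, 6], [3, 7], [4]].
Insert 2: 2 bumps 5 from row 1; 5 bumps 7 from row 2; 7 appends to row 3. P = [[1, 2, 6], [3, 5], [4, 7]].

So P = [[1, 2, 6], [3, 5], [4, 7]], Q = [[1, 3, 5], [2, 6], [4, 7]].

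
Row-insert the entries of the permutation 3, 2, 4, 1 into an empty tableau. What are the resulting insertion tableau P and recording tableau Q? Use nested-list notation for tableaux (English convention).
P = [[1, 4], [2], [3]], Q = [[1, 3], [2], [4]]

Insert each entry of the permutation into P by Schensted row insertion, recording in Q the position of each new cell.

Insert 3: appended to row 1. P = [[3]].
Insert 2: 2 bumps 3 from row 1; 3 starts row 2. P = [[2], [3]].
Insert 4: appended to row 1. P = [[2, 4], [3]].
Insert 1: 1 bumps 2 from row 1; 2 bumps 3 from row 2; 3 starts row 3. P = [[1, 4], [2], [3]].

So P = [[1, 4], [2], [3]], Q = [[1, 3], [2], [4]].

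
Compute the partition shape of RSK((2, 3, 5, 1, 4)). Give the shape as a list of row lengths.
Row-insert each entry into an empty tableau.

After inserting 2: P = [[2]].
After inserting 3: P = [[2, 3]].
After inserting 5: P = [[2, 3, 5]].
After inserting 1: P = [[1, 3, 5], [2]].
After inserting 4: P = [[1, 3, 4], [2, 5]].

The final insertion tableau P = [[1, 3, 4], [2, 5]] has shape [3, 2].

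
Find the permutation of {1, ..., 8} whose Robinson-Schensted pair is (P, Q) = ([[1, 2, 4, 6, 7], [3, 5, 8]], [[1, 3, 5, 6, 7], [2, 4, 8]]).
3 1 5 2 4 6 8 7

Reverse the RSK construction: for i from n down to 1, find the cell of Q containing i, remove the entry at that cell from P, and reverse-bump it up through P; the value ejected from row 1 is w(i).

Step i=8: Q has 8 at row 2, column 3; remove 8 from row 2 of P and reverse-bump: 8 enters row 1 and ejects 7. So w(8) = 7. P is now [[1, 2, 4, 6, 8], [3, 5]].
Step i=7: Q has 7 at row 1, column 5; remove that cell from P, ejecting 8. So w(7) = 8. P is now [[1, 2, 4, 6], [3, 5]].
Step i=6: Q has 6 at row 1, column 4; remove that cell from P, ejecting 6. So w(6) = 6. P is now [[1, 2, 4], [3, 5]].
Step i=5: Q has 5 at row 1, column 3; remove that cell from P, ejecting 4. So w(5) = 4. P is now [[1, 2], [3, 5]].
Step i=4: Q has 4 at row 2, column 2; remove 5 from row 2 of P and reverse-bump: 5 enters row 1 and ejects 2. So w(4) = 2. P is now [[1, 5], [3]].
Step i=3: Q has 3 at row 1, column 2; remove that cell from P, ejecting 5. So w(3) = 5. P is now [[1], [3]].
Step i=2: Q has 2 at row 2, column 1; remove 3 from row 2 of P and reverse-bump: 3 enters row 1 and ejects 1. So w(2) = 1. P is now [[3]].
Step i=1: Q has 1 at row 1, column 1; remove that cell from P, ejecting 3. So w(1) = 3. P is now [].

So w = 3 1 5 2 4 6 8 7.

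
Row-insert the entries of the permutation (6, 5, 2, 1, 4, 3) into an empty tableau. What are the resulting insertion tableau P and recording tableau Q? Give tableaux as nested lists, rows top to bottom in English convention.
Insert each entry of the permutation into P by Schensted row insertion, recording in Q the position of each new cell.

Insert 6: appended to row 1. P = [[6]].
Insert 5: 5 bumps 6 from row 1; 6 starts row 2. P = [[5], [6]].
Insert 2: 2 bumps 5 from row 1; 5 bumps 6 from row 2; 6 starts row 3. P = [[2], [5], [6]].
Insert 1: 1 bumps 2 from row 1; 2 bumps 5 from row 2; 5 bumps 6 from row 3; 6 starts row 4. P = [[1], [2], [5], [6]].
Insert 4: appended to row 1. P = [[1, 4], [2], [5], [6]].
Insert 3: 3 bumps 4 from row 1; 4 appends to row 2. P = [[1, 3], [2, 4], [5], [6]].

So P = [[1, 3], [2, 4], [5], [6]], Q = [[1, 5], [2, 6], [3], [4]].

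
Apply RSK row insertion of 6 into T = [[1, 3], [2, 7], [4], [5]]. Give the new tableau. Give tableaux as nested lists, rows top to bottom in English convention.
6 is larger than every entry of row 1, so it is appended to row 1. The new tableau is [[1, 3, 6], [2, 7], [4], [5]].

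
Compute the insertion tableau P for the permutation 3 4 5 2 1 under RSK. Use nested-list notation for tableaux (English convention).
Insert 3: appended to row 1. P = [[3]].
Insert 4: appended to row 1. P = [[3, 4]].
Insert 5: appended to row 1. P = [[3, 4, 5]].
Insert 2: 2 bumps 3 from row 1; 3 starts row 2. P = [[2, 4, 5], [3]].
Insert 1: 1 bumps 2 from row 1; 2 bumps 3 from row 2; 3 starts row 3. P = [[1, 4, 5], [2], [3]].

So P = [[1, 4, 5], [2], [3]].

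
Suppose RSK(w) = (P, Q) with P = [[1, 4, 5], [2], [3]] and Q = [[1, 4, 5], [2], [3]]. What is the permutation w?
3 2 1 4 5

Reverse the RSK construction: for i from n down to 1, find the cell of Q containing i, remove the entry at that cell from P, and reverse-bump it up through P; the value ejected from row 1 is w(i).

Step i=5: Q has 5 at row 1, column 3; remove that cell from P, ejecting 5. So w(5) = 5. P is now [[1, 4], [2], [3]].
Step i=4: Q has 4 at row 1, column 2; remove that cell from P, ejecting 4. So w(4) = 4. P is now [[1], [2], [3]].
Step i=3: Q has 3 at row 3, column 1; remove 3 from row 3 of P and reverse-bump: 3 enters row 2 and ejects 2; 2 enters row 1 and ejects 1. So w(3) = 1. P is now [[2], [3]].
Step i=2: Q has 2 at row 2, column 1; remove 3 from row 2 of P and reverse-bump: 3 enters row 1 and ejects 2. So w(2) = 2. P is now [[3]].
Step i=1: Q has 1 at row 1, column 1; remove that cell from P, ejecting 3. So w(1) = 3. P is now [].

So w = 3 2 1 4 5.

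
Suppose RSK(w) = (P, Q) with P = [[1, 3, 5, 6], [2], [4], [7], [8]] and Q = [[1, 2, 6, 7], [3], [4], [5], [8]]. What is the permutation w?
2 8 7 4 3 5 6 1

Reverse the RSK construction: for i from n down to 1, find the cell of Q containing i, remove the entry at that cell from P, and reverse-bump it up through P; the value ejected from row 1 is w(i).

Step i=8: Q has 8 at row 5, column 1; remove 8 from row 5 of P and reverse-bump: 8 enters row 4 and ejects 7; 7 enters row 3 and ejects 4; 4 enters row 2 and ejects 2; 2 enters row 1 and ejects 1. So w(8) = 1. P is now [[2, 3, 5, 6], [4], [7], [8]].
Step i=7: Q has 7 at row 1, column 4; remove that cell from P, ejecting 6. So w(7) = 6. P is now [[2, 3, 5], [4], [7], [8]].
Step i=6: Q has 6 at row 1, column 3; remove that cell from P, ejecting 5. So w(6) = 5. P is now [[2, 3], [4], [7], [8]].
Step i=5: Q has 5 at row 4, column 1; remove 8 from row 4 of P and reverse-bump: 8 enters row 3 and ejects 7; 7 enters row 2 and ejects 4; 4 enters row 1 and ejects 3. So w(5) = 3. P is now [[2, 4], [7], [8]].
Step i=4: Q has 4 at row 3, column 1; remove 8 from row 3 of P and reverse-bump: 8 enters row 2 and ejects 7; 7 enters row 1 and ejects 4. So w(4) = 4. P is now [[2, 7], [8]].
Step i=3: Q has 3 at row 2, column 1; remove 8 from row 2 of P and reverse-bump: 8 enters row 1 and ejects 7. So w(3) = 7. P is now [[2, 8]].
Step i=2: Q has 2 at row 1, column 2; remove that cell from P, ejecting 8. So w(2) = 8. P is now [[2]].
Step i=1: Q has 1 at row 1, column 1; remove that cell from P, ejecting 2. So w(1) = 2. P is now [].

So w = 2 8 7 4 3 5 6 1.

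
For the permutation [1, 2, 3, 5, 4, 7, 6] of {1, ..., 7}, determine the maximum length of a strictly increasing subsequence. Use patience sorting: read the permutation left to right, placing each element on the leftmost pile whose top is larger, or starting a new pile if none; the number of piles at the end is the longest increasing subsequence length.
1: new pile. tops = [1]
2: new pile. tops = [1, 2]
3: new pile. tops = [1, 2, 3]
5: new pile. tops = [1, 2, 3, 5]
4: onto pile 4 (replacing 5). tops = [1, 2, 3, 4]
7: new pile. tops = [1, 2, 3, 4, 7]
6: onto pile 5 (replacing 7). tops = [1, 2, 3, 4, 6]

5 piles, so the longest increasing subsequence has length 5.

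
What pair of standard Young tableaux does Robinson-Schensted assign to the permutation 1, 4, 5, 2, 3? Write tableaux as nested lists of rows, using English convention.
Insert each entry of the permutation into P by Schensted row insertion, recording in Q the position of each new cell.

Insert 1: appended to row 1. P = [[1]].
Insert 4: appended to row 1. P = [[1, 4]].
Insert 5: appended to row 1. P = [[1, 4, 5]].
Insert 2: 2 bumps 4 from row 1; 4 starts row 2. P = [[1, 2, 5], [4]].
Insert 3: 3 bumps 5 from row 1; 5 appends to row 2. P = [[1, 2, 3], [4, 5]].

So P = [[1, 2, 3], [4, 5]], Q = [[1, 2, 3], [4, 5]].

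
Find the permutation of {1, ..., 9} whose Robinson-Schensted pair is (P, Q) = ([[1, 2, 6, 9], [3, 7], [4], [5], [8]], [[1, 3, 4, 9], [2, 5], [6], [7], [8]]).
Reverse RSK: for i = n, n-1, ..., 1, locate i in Q, remove the corresponding corner cell from P, and reverse-bump its entry up through P; the value ejected from row 1 is w(i).

So w = 5 1 4 8 7 6 3 2 9.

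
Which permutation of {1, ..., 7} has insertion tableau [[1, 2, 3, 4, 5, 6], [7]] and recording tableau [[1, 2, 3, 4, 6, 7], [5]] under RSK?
Reverse RSK: for i = n, n-1, ..., 1, locate i in Q, remove the corresponding corner cell from P, and reverse-bump its entry up through P; the value ejected from row 1 is w(i).

So w = 1 2 3 7 4 5 6.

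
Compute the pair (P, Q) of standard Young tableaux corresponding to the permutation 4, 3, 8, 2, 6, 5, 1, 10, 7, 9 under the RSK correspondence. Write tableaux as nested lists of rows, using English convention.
P = [[1, 5, 7, 9], [2, 6, 10], [3, 8], [4]], Q = [[1, 3, 8, 10], [2, 5, 9], [4, 6], [7]]

Insert each entry of the permutation into P by Schensted row insertion, recording in Q the position of each new cell.

Insert 4: appended to row 1. P = [[4]], Q = [[1]].
Insert 3: 3 bumps 4 from row 1; 4 starts row 2. P = [[3], [4]], Q = [[1], [2]].
Insert 8: appended to row 1. P = [[3, 8], [4]], Q = [[1, 3], [2]].
Insert 2: 2 bumps 3 from row 1; 3 bumps 4 from row 2; 4 starts row 3. P = [[2, 8], [3], [4]], Q = [[1, 3], [2], [4]].
Insert 6: 6 bumps 8 from row 1; 8 appends to row 2. P = [[2, 6], [3, 8], [4]], Q = [[1, 3], [2, 5], [4]].
Insert 5: 5 bumps 6 from row 1; 6 bumps 8 from row 2; 8 appends to row 3. P = [[2, 5], [3, 6], [4, 8]], Q = [[1, 3], [2, 5], [4, 6]].
Insert 1: 1 bumps 2 from row 1; 2 bumps 3 from row 2; 3 bumps 4 from row 3; 4 starts row 4. P = [[1, 5], [2, 6], [3, 8], [4]], Q = [[1, 3], [2, 5], [4, 6], [7]].
Insert 10: appended to row 1. P = [[1, 5, 10], [2, 6], [3, 8], [4]], Q = [[1, 3, 8], [2, 5], [4, 6], [7]].
Insert 7: 7 bumps 10 from row 1; 10 appends to row 2. P = [[1, 5, 7], [2, 6, 10], [3, 8], [4]], Q = [[1, 3, 8], [2, 5, 9], [4, 6], [7]].
Insert 9: appended to row 1. P = [[1, 5, 7, 9], [2, 6, 10], [3, 8], [4]], Q = [[1, 3, 8, 10], [2, 5, 9], [4, 6], [7]].

So P = [[1, 5, 7, 9], [2, 6, 10], [3, 8], [4]], Q = [[1, 3, 8, 10], [2, 5, 9], [4, 6], [7]].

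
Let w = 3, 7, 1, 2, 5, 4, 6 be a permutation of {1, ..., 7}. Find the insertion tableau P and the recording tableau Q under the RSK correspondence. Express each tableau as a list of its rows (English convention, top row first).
Insert each entry of the permutation into P by Schensted row insertion, recording in Q the position of each new cell.

Insert 3: appended to row 1. P = [[3]].
Insert 7: appended to row 1. P = [[3, 7]].
Insert 1: 1 bumps 3 from row 1; 3 starts row 2. P = [[1, 7], [3]].
Insert 2: 2 bumps 7 from row 1; 7 appends to row 2. P = [[1, 2], [3, 7]].
Insert 5: appended to row 1. P = [[1, 2, 5], [3, 7]].
Insert 4: 4 bumps 5 from row 1; 5 bumps 7 from row 2; 7 starts row 3. P = [[1, 2, 4], [3, 5], [7]].
Insert 6: appended to row 1. P = [[1, 2, 4, 6], [3, 5], [7]].

So P = [[1, 2, 4, 6], [3, 5], [7]], Q = [[1, 2, 5, 7], [3, 4], [6]].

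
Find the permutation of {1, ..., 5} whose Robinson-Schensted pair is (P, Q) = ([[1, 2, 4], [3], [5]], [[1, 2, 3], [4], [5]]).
Reverse RSK: for i = n, n-1, ..., 1, locate i in Q, remove the corresponding corner cell from P, and reverse-bump its entry up through P; the value ejected from row 1 is w(i).

So w = 1 3 5 4 2.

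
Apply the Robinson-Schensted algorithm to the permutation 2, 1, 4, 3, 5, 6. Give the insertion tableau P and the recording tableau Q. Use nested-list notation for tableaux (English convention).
P = [[1, 3, 5, 6], [2, 4]], Q = [[1, 3, 5, 6], [2, 4]]

Insert each entry of the permutation into P by Schensted row insertion, recording in Q the position of each new cell.

After inserting 2: P = [[2]].
After inserting 1: P = [[1], [2]].
After inserting 4: P = [[1, 4], [2]].
After inserting 3: P = [[1, 3], [2, 4]].
After inserting 5: P = [[1, 3, 5], [2, 4]].
After inserting 6: P = [[1, 3, 5, 6], [2, 4]].

So P = [[1, 3, 5, 6], [2, 4]], Q = [[1, 3, 5, 6], [2, 4]].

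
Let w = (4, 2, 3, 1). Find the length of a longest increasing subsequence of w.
2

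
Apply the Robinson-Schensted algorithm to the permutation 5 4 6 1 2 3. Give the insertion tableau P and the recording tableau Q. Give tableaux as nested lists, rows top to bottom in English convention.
Insert each entry of the permutation into P by Schensted row insertion, recording in Q the position of each new cell.

Insert 5: appended to row 1. P = [[5]].
Insert 4: 4 bumps 5 from row 1; 5 starts row 2. P = [[4], [5]].
Insert 6: appended to row 1. P = [[4, 6], [5]].
Insert 1: 1 bumps 4 from row 1; 4 bumps 5 from row 2; 5 starts row 3. P = [[1, 6], [4], [5]].
Insert 2: 2 bumps 6 from row 1; 6 appends to row 2. P = [[1, 2], [4, 6], [5]].
Insert 3: appended to row 1. P = [[1, 2, 3], [4, 6], [5]].

So P = [[1, 2, 3], [4, 6], [5]], Q = [[1, 3, 6], [2, 5], [4]].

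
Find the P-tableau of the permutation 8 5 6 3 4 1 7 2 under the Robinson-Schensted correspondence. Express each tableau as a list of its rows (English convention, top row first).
P = [[1, 2, 7], [3, 4], [5, 6], [8]]

Insert 8: appended to row 1. P = [[8]].
Insert 5: 5 bumps 8 from row 1; 8 starts row 2. P = [[5], [8]].
Insert 6: appended to row 1. P = [[5, 6], [8]].
Insert 3: 3 bumps 5 from row 1; 5 bumps 8 from row 2; 8 starts row 3. P = [[3, 6], [5], [8]].
Insert 4: 4 bumps 6 from row 1; 6 appends to row 2. P = [[3, 4], [5, 6], [8]].
Insert 1: 1 bumps 3 from row 1; 3 bumps 5 from row 2; 5 bumps 8 from row 3; 8 starts row 4. P = [[1, 4], [3, 6], [5], [8]].
Insert 7: appended to row 1. P = [[1, 4, 7], [3, 6], [5], [8]].
Insert 2: 2 bumps 4 from row 1; 4 bumps 6 from row 2; 6 appends to row 3. P = [[1, 2, 7], [3, 4], [5, 6], [8]].

So P = [[1, 2, 7], [3, 4], [5, 6], [8]].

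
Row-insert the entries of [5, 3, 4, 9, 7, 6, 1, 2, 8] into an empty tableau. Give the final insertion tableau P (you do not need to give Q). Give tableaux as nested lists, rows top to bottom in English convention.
Insert 5: appended to row 1. P = [[5]].
Insert 3: 3 bumps 5 from row 1; 5 starts row 2. P = [[3], [5]].
Insert 4: appended to row 1. P = [[3, 4], [5]].
Insert 9: appended to row 1. P = [[3, 4, 9], [5]].
Insert 7: 7 bumps 9 from row 1; 9 appends to row 2. P = [[3, 4, 7], [5, 9]].
Insert 6: 6 bumps 7 from row 1; 7 bumps 9 from row 2; 9 starts row 3. P = [[3, 4, 6], [5, 7], [9]].
Insert 1: 1 bumps 3 from row 1; 3 bumps 5 from row 2; 5 bumps 9 from row 3; 9 starts row 4. P = [[1, 4, 6], [3, 7], [5], [9]].
Insert 2: 2 bumps 4 from row 1; 4 bumps 7 from row 2; 7 appends to row 3. P = [[1, 2, 6], [3, 4], [5, 7], [9]].
Insert 8: appended to row 1. P = [[1, 2, 6, 8], [3, 4], [5, 7], [9]].

So P = [[1, 2, 6, 8], [3, 4], [5, 7], [9]].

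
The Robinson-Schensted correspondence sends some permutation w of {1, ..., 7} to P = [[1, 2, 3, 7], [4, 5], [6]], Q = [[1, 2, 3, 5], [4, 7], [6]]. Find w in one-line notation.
Reverse the RSK construction: for i from n down to 1, find the cell of Q containing i, remove the entry at that cell from P, and reverse-bump it up through P; the value ejected from row 1 is w(i).

Step i=7: Q has 7 at row 2, column 2; remove 5 from row 2 of P and reverse-bump: 5 enters row 1 and ejects 3. So w(7) = 3. P is now [[1, 2, 5, 7], [4], [6]].
Step i=6: Q has 6 at row 3, column 1; remove 6 from row 3 of P and reverse-bump: 6 enters row 2 and ejects 4; 4 enters row 1 and ejects 2. So w(6) = 2. P is now [[1, 4, 5, 7], [6]].
Step i=5: Q has 5 at row 1, column 4; remove that cell from P, ejecting 7. So w(5) = 7. P is now [[1, 4, 5], [6]].
Step i=4: Q has 4 at row 2, column 1; remove 6 from row 2 of P and reverse-bump: 6 enters row 1 and ejects 5. So w(4) = 5. P is now [[1, 4, 6]].
Step i=3: Q has 3 at row 1, column 3; remove that cell from P, ejecting 6. So w(3) = 6. P is now [[1, 4]].
Step i=2: Q has 2 at row 1, column 2; remove that cell from P, ejecting 4. So w(2) = 4. P is now [[1]].
Step i=1: Q has 1 at row 1, column 1; remove that cell from P, ejecting 1. So w(1) = 1. P is now [].

So w = 1 4 6 5 7 2 3.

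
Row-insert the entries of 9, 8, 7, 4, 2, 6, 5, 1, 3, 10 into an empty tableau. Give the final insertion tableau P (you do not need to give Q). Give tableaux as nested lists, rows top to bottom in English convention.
After inserting 9: P = [[9]].
After inserting 8: P = [[8], [9]].
After inserting 7: P = [[7], [8], [9]].
After inserting 4: P = [[4], [7], [8], [9]].
After inserting 2: P = [[2], [4], [7], [8], [9]].
After inserting 6: P = [[2, 6], [4], [7], [8], [9]].
After inserting 5: P = [[2, 5], [4, 6], [7], [8], [9]].
After inserting 1: P = [[1, 5], [2, 6], [4], [7], [8], [9]].
After inserting 3: P = [[1, 3], [2, 5], [4, 6], [7], [8], [9]].
After inserting 10: P = [[1, 3, 10], [2, 5], [4, 6], [7], [8], [9]].

So P = [[1, 3, 10], [2, 5], [4, 6], [7], [8], [9]].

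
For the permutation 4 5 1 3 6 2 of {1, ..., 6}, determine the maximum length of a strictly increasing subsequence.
3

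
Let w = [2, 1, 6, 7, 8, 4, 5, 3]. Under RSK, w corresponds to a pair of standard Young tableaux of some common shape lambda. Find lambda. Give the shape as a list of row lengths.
Row-insert each entry into an empty tableau.

After inserting 2: P = [[2]].
After inserting 1: P = [[1], [2]].
After inserting 6: P = [[1, 6], [2]].
After inserting 7: P = [[1, 6, 7], [2]].
After inserting 8: P = [[1, 6, 7, 8], [2]].
After inserting 4: P = [[1, 4, 7, 8], [2, 6]].
After inserting 5: P = [[1, 4, 5, 8], [2, 6, 7]].
After inserting 3: P = [[1, 3, 5, 8], [2, 4, 7], [6]].

The final insertion tableau P = [[1, 3, 5, 8], [2, 4, 7], [6]] has shape [4, 3, 1].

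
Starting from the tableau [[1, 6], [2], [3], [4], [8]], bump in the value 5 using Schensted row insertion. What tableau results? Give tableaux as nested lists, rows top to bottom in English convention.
[[1, 5], [2, 6], [3], [4], [8]]

In row 1, 5 replaces 6 (the leftmost entry greater than 5); 6 is bumped to row 2. 6 is appended to row 2. The new tableau is [[1, 5], [2, 6], [3], [4], [8]].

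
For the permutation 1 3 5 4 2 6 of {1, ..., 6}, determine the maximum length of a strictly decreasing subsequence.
3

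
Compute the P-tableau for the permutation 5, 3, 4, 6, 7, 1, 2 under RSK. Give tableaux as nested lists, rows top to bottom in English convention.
P = [[1, 2, 6, 7], [3, 4], [5]]

Insert 5: appended to row 1. P = [[5]].
Insert 3: 3 bumps 5 from row 1; 5 starts row 2. P = [[3], [5]].
Insert 4: appended to row 1. P = [[3, 4], [5]].
Insert 6: appended to row 1. P = [[3, 4, 6], [5]].
Insert 7: appended to row 1. P = [[3, 4, 6, 7], [5]].
Insert 1: 1 bumps 3 from row 1; 3 bumps 5 from row 2; 5 starts row 3. P = [[1, 4, 6, 7], [3], [5]].
Insert 2: 2 bumps 4 from row 1; 4 appends to row 2. P = [[1, 2, 6, 7], [3, 4], [5]].

So P = [[1, 2, 6, 7], [3, 4], [5]].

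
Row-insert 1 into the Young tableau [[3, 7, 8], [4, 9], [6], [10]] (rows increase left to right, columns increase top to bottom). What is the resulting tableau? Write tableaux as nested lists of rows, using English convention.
In row 1, 1 replaces 3 (the leftmost entry greater than 1); 3 is bumped to row 2. In row 2, 3 replaces 4 (the leftmost entry greater than 3); 4 is bumped to row 3. In row 3, 4 replaces 6 (the leftmost entry greater than 4); 6 is bumped to row 4. In row 4, 6 replaces 10 (the leftmost entry greater than 6); 10 is bumped to row 5. 10 starts a new row 5. The new tableau is [[1, 7, 8], [3, 9], [4], [6], [10]].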